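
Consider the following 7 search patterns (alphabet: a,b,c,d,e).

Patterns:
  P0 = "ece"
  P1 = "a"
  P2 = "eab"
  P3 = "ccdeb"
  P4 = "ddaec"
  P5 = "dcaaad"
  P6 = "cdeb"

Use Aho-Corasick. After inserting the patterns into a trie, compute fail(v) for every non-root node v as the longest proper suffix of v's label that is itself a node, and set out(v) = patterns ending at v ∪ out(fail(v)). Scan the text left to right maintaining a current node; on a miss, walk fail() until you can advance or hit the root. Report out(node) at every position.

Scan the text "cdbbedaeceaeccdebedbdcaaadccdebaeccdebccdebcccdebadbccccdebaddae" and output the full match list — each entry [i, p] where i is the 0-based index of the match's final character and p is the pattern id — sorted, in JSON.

Build automaton:
Trie (insert patterns):
  n0 'ε': a→4 c→7 d→12 e→1
  n1 'e': a→5 c→2
  n2 'ec': e→3
  n3 'ece': ·  ←P0
  n4 'a': ·  ←P1
  n5 'ea': b→6
  n6 'eab': ·  ←P2
  n7 'c': c→8 d→22
  n8 'cc': d→9
  n9 'ccd': e→10
  n10 'ccde': b→11
  n11 'ccdeb': ·  ←P3
  n12 'd': c→17 d→13
  n13 'dd': a→14
  n14 'dda': e→15
  n15 'ddae': c→16
  n16 'ddaec': ·  ←P4
  n17 'dc': a→18
  n18 'dca': a→19
  n19 'dcaa': a→20
  n20 'dcaaa': d→21
  n21 'dcaaad': ·  ←P5
  n22 'cd': e→23
  n23 'cde': b→24
  n24 'cdeb': ·  ←P6

Failure links (BFS by depth):
  n1('e'): parent n0 fail=0; on 'e' 0 → fail=0;  out ∅∪∅=∅
  n4('a'): parent n0 fail=0; on 'a' 0 → fail=0;  out {1}∪∅={1}
  n7('c'): parent n0 fail=0; on 'c' 0 → fail=0;  out ∅∪∅=∅
  n12('d'): parent n0 fail=0; on 'd' 0 → fail=0;  out ∅∪∅=∅
  n2('ec'): parent n1 fail=0; on 'c' 0 → fail=7;  out ∅∪∅=∅
  n5('ea'): parent n1 fail=0; on 'a' 0 → fail=4;  out ∅∪{1}={1}
  n8('cc'): parent n7 fail=0; on 'c' 0 → fail=7;  out ∅∪∅=∅
  n13('dd'): parent n12 fail=0; on 'd' 0 → fail=12;  out ∅∪∅=∅
  n17('dc'): parent n12 fail=0; on 'c' 0 → fail=7;  out ∅∪∅=∅
  n22('cd'): parent n7 fail=0; on 'd' 0 → fail=12;  out ∅∪∅=∅
  n3('ece'): parent n2 fail=7; on 'e' 7→0 → fail=1;  out {0}∪∅={0}
  n6('eab'): parent n5 fail=4; on 'b' 4→0 → fail=0;  out {2}∪∅={2}
  n9('ccd'): parent n8 fail=7; on 'd' 7 → fail=22;  out ∅∪∅=∅
  n14('dda'): parent n13 fail=12; on 'a' 12→0 → fail=4;  out ∅∪{1}={1}
  n18('dca'): parent n17 fail=7; on 'a' 7→0 → fail=4;  out ∅∪{1}={1}
  n23('cde'): parent n22 fail=12; on 'e' 12→0 → fail=1;  out ∅∪∅=∅
  n10('ccde'): parent n9 fail=22; on 'e' 22 → fail=23;  out ∅∪∅=∅
  n15('ddae'): parent n14 fail=4; on 'e' 4→0 → fail=1;  out ∅∪∅=∅
  n19('dcaa'): parent n18 fail=4; on 'a' 4→0 → fail=4;  out ∅∪{1}={1}
  n24('cdeb'): parent n23 fail=1; on 'b' 1→0 → fail=0;  out {6}∪∅={6}
  n11('ccdeb'): parent n10 fail=23; on 'b' 23 → fail=24;  out {3}∪{6}={3,6}
  n16('ddaec'): parent n15 fail=1; on 'c' 1 → fail=2;  out {4}∪∅={4}
  n20('dcaaa'): parent n19 fail=4; on 'a' 4→0 → fail=4;  out ∅∪{1}={1}
  n21('dcaaad'): parent n20 fail=4; on 'd' 4→0 → fail=12;  out {5}∪∅={5}

Run:
[0] read 'c'  n0⇒n7
[1] read 'd'  n7⇒n22
[2] read 'b'  n22⇒n0 (fail-walked)
[3] read 'b'  n0⇒n0
[4] read 'e'  n0⇒n1
[5] read 'd'  n1⇒n12 (fail-walked)
[6] read 'a'  n12⇒n4 (fail-walked)  → match P1@[6:6]
[7] read 'e'  n4⇒n1 (fail-walked)
[8] read 'c'  n1⇒n2
[9] read 'e'  n2⇒n3  → match P0@[7:9]
[10] read 'a'  n3⇒n5 (fail-walked)  → match P1@[10:10]
[11] read 'e'  n5⇒n1 (fail-walked)
[12] read 'c'  n1⇒n2
[13] read 'c'  n2⇒n8 (fail-walked)
[14] read 'd'  n8⇒n9
[15] read 'e'  n9⇒n10
[16] read 'b'  n10⇒n11  → match P3@[12:16],P6@[13:16]
[17] read 'e'  n11⇒n1 (fail-walked)
[18] read 'd'  n1⇒n12 (fail-walked)
[19] read 'b'  n12⇒n0 (fail-walked)
[20] read 'd'  n0⇒n12
[21] read 'c'  n12⇒n17
[22] read 'a'  n17⇒n18  → match P1@[22:22]
[23] read 'a'  n18⇒n19  → match P1@[23:23]
[24] read 'a'  n19⇒n20  → match P1@[24:24]
[25] read 'd'  n20⇒n21  → match P5@[20:25]
[26] read 'c'  n21⇒n17 (fail-walked)
[27] read 'c'  n17⇒n8 (fail-walked)
[28] read 'd'  n8⇒n9
[29] read 'e'  n9⇒n10
[30] read 'b'  n10⇒n11  → match P3@[26:30],P6@[27:30]
[31] read 'a'  n11⇒n4 (fail-walked)  → match P1@[31:31]
[32] read 'e'  n4⇒n1 (fail-walked)
[33] read 'c'  n1⇒n2
[34] read 'c'  n2⇒n8 (fail-walked)
[35] read 'd'  n8⇒n9
[36] read 'e'  n9⇒n10
[37] read 'b'  n10⇒n11  → match P3@[33:37],P6@[34:37]
[38] read 'c'  n11⇒n7 (fail-walked)
[39] read 'c'  n7⇒n8
[40] read 'd'  n8⇒n9
[41] read 'e'  n9⇒n10
[42] read 'b'  n10⇒n11  → match P3@[38:42],P6@[39:42]
[43] read 'c'  n11⇒n7 (fail-walked)
[44] read 'c'  n7⇒n8
[45] read 'c'  n8⇒n8 (fail-walked)
[46] read 'd'  n8⇒n9
[47] read 'e'  n9⇒n10
[48] read 'b'  n10⇒n11  → match P3@[44:48],P6@[45:48]
[49] read 'a'  n11⇒n4 (fail-walked)  → match P1@[49:49]
[50] read 'd'  n4⇒n12 (fail-walked)
[51] read 'b'  n12⇒n0 (fail-walked)
[52] read 'c'  n0⇒n7
[53] read 'c'  n7⇒n8
[54] read 'c'  n8⇒n8 (fail-walked)
[55] read 'c'  n8⇒n8 (fail-walked)
[56] read 'd'  n8⇒n9
[57] read 'e'  n9⇒n10
[58] read 'b'  n10⇒n11  → match P3@[54:58],P6@[55:58]
[59] read 'a'  n11⇒n4 (fail-walked)  → match P1@[59:59]
[60] read 'd'  n4⇒n12 (fail-walked)
[61] read 'd'  n12⇒n13
[62] read 'a'  n13⇒n14  → match P1@[62:62]
[63] read 'e'  n14⇒n15

Matches: [[6,1],[9,0],[10,1],[16,3],[16,6],[22,1],[23,1],[24,1],[25,5],[30,3],[30,6],[31,1],[37,3],[37,6],[42,3],[42,6],[48,3],[48,6],[49,1],[58,3],[58,6],[59,1],[62,1]]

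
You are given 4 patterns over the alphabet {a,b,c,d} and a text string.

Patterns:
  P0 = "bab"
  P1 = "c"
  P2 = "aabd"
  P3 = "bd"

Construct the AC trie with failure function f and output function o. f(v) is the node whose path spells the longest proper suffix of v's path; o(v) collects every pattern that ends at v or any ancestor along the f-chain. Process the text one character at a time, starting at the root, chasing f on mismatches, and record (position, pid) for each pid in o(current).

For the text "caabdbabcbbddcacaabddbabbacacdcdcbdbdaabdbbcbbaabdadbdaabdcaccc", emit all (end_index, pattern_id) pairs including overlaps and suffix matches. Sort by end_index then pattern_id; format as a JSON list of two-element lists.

Build:
Trie (insert patterns):
  0='ε' goto a→5 b→1 c→4
  1='b' goto a→2 d→9
  2='ba' goto b→3
  3='bab' goto ·  [P0 ends]
  4='c' goto ·  [P1 ends]
  5='a' goto a→6
  6='aa' goto b→7
  7='aab' goto d→8
  8='aabd' goto ·  [P2 ends]
  9='bd' goto ·  [P3 ends]

BFS fail/out derivation:
  fail(1) 'b': from fail(0)=0 chase 'b': 0 ⇒ 0;  out=∅∪out(0)=∅
  fail(4) 'c': from fail(0)=0 chase 'c': 0 ⇒ 0;  out={1}∪out(0)={1}
  fail(5) 'a': from fail(0)=0 chase 'a': 0 ⇒ 0;  out=∅∪out(0)=∅
  fail(2) 'ba': from fail(1)=0 chase 'a': 0 ⇒ 5;  out=∅∪out(5)=∅
  fail(6) 'aa': from fail(5)=0 chase 'a': 0 ⇒ 5;  out=∅∪out(5)=∅
  fail(9) 'bd': from fail(1)=0 chase 'd': 0 ⇒ 0;  out={3}∪out(0)={3}
  fail(3) 'bab': from fail(2)=5 chase 'b': 5→0 ⇒ 1;  out={0}∪out(1)={0}
  fail(7) 'aab': from fail(6)=5 chase 'b': 5→0 ⇒ 1;  out=∅∪out(1)=∅
  fail(8) 'aabd': from fail(7)=1 chase 'd': 1 ⇒ 9;  out={2}∪out(9)={2,3}

Scan:
i=0 'c': node 0→4  ** P1@[0:0]
i=1 'a': node 4→5 ·f
i=2 'a': node 5→6
i=3 'b': node 6→7
i=4 'd': node 7→8  ** P2@[1:4],P3@[3:4]
i=5 'b': node 8→1 ·f
i=6 'a': node 1→2
i=7 'b': node 2→3  ** P0@[5:7]
i=8 'c': node 3→4 ·f  ** P1@[8:8]
i=9 'b': node 4→1 ·f
i=10 'b': node 1→1 ·f
i=11 'd': node 1→9  ** P3@[10:11]
i=12 'd': node 9→0 ·f
i=13 'c': node 0→4  ** P1@[13:13]
i=14 'a': node 4→5 ·f
i=15 'c': node 5→4 ·f  ** P1@[15:15]
i=16 'a': node 4→5 ·f
i=17 'a': node 5→6
i=18 'b': node 6→7
i=19 'd': node 7→8  ** P2@[16:19],P3@[18:19]
i=20 'd': node 8→0 ·f
i=21 'b': node 0→1
i=22 'a': node 1→2
i=23 'b': node 2→3  ** P0@[21:23]
i=24 'b': node 3→1 ·f
i=25 'a': node 1→2
i=26 'c': node 2→4 ·f  ** P1@[26:26]
i=27 'a': node 4→5 ·f
i=28 'c': node 5→4 ·f  ** P1@[28:28]
i=29 'd': node 4→0 ·f
i=30 'c': node 0→4  ** P1@[30:30]
i=31 'd': node 4→0 ·f
i=32 'c': node 0→4  ** P1@[32:32]
i=33 'b': node 4→1 ·f
i=34 'd': node 1→9  ** P3@[33:34]
i=35 'b': node 9→1 ·f
i=36 'd': node 1→9  ** P3@[35:36]
i=37 'a': node 9→5 ·f
i=38 'a': node 5→6
i=39 'b': node 6→7
i=40 'd': node 7→8  ** P2@[37:40],P3@[39:40]
i=41 'b': node 8→1 ·f
i=42 'b': node 1→1 ·f
i=43 'c': node 1→4 ·f  ** P1@[43:43]
i=44 'b': node 4→1 ·f
i=45 'b': node 1→1 ·f
i=46 'a': node 1→2
i=47 'a': node 2→6 ·f
i=48 'b': node 6→7
i=49 'd': node 7→8  ** P2@[46:49],P3@[48:49]
i=50 'a': node 8→5 ·f
i=51 'd': node 5→0 ·f
i=52 'b': node 0→1
i=53 'd': node 1→9  ** P3@[52:53]
i=54 'a': node 9→5 ·f
i=55 'a': node 5→6
i=56 'b': node 6→7
i=57 'd': node 7→8  ** P2@[54:57],P3@[56:57]
i=58 'c': node 8→4 ·f  ** P1@[58:58]
i=59 'a': node 4→5 ·f
i=60 'c': node 5→4 ·f  ** P1@[60:60]
i=61 'c': node 4→4 ·f  ** P1@[61:61]
i=62 'c': node 4→4 ·f  ** P1@[62:62]

Result: [[0,1],[4,2],[4,3],[7,0],[8,1],[11,3],[13,1],[15,1],[19,2],[19,3],[23,0],[26,1],[28,1],[30,1],[32,1],[34,3],[36,3],[40,2],[40,3],[43,1],[49,2],[49,3],[53,3],[57,2],[57,3],[58,1],[60,1],[61,1],[62,1]]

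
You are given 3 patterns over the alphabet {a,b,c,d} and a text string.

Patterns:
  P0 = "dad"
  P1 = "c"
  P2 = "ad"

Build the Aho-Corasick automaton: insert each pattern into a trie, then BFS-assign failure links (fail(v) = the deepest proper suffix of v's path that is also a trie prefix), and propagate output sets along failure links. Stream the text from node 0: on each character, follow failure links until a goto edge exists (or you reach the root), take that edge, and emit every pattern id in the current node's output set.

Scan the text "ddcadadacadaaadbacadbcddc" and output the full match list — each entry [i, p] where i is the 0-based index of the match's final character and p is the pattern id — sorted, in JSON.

Build automaton:
Trie (insert patterns):
  0='ε' goto a→5 c→4 d→1
  1='d' goto a→2
  2='da' goto d→3
  3='dad' goto ·  ←P0
  4='c' goto ·  ←P1
  5='a' goto d→6
  6='ad' goto ·  ←P2

BFS fail/out derivation:
  fail(1) 'd': from fail(0)=0 chase 'd': 0 ⇒ 0;  out=∅∪out(0)=∅
  fail(4) 'c': from fail(0)=0 chase 'c': 0 ⇒ 0;  out={1}∪out(0)={1}
  fail(5) 'a': from fail(0)=0 chase 'a': 0 ⇒ 0;  out=∅∪out(0)=∅
  fail(2) 'da': from fail(1)=0 chase 'a': 0 ⇒ 5;  out=∅∪out(5)=∅
  fail(6) 'ad': from fail(5)=0 chase 'd': 0 ⇒ 1;  out={2}∪out(1)={2}
  fail(3) 'dad': from fail(2)=5 chase 'd': 5 ⇒ 6;  out={0}∪out(6)={0,2}

Text stream:
pos 0 'd': at 1
pos 1 'd': at 1 (via fail)
pos 2 'c': at 4 (via fail)  → match P1@[2:2]
pos 3 'a': at 5 (via fail)
pos 4 'd': at 6  → match P2@[3:4]
pos 5 'a': at 2 (via fail)
pos 6 'd': at 3  → match P0@[4:6],P2@[5:6]
pos 7 'a': at 2 (via fail)
pos 8 'c': at 4 (via fail)  → match P1@[8:8]
pos 9 'a': at 5 (via fail)
pos 10 'd': at 6  → match P2@[9:10]
pos 11 'a': at 2 (via fail)
pos 12 'a': at 5 (via fail)
pos 13 'a': at 5 (via fail)
pos 14 'd': at 6  → match P2@[13:14]
pos 15 'b': at 0 (via fail)
pos 16 'a': at 5
pos 17 'c': at 4 (via fail)  → match P1@[17:17]
pos 18 'a': at 5 (via fail)
pos 19 'd': at 6  → match P2@[18:19]
pos 20 'b': at 0 (via fail)
pos 21 'c': at 4  → match P1@[21:21]
pos 22 'd': at 1 (via fail)
pos 23 'd': at 1 (via fail)
pos 24 'c': at 4 (via fail)  → match P1@[24:24]

All matches (sorted): [[2,1],[4,2],[6,0],[6,2],[8,1],[10,2],[14,2],[17,1],[19,2],[21,1],[24,1]]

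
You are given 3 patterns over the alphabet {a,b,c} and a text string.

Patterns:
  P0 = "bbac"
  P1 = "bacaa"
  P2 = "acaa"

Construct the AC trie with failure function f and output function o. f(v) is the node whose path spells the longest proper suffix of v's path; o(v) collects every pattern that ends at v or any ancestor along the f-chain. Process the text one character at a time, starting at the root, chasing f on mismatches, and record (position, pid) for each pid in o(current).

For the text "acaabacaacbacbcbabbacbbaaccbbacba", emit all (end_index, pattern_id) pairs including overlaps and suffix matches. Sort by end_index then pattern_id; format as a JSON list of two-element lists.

Build:
Trie (insert patterns):
  n0 'ε': a→9 b→1
  n1 'b': a→5 b→2
  n2 'bb': a→3
  n3 'bba': c→4
  n4 'bbac': ·  ←P0
  n5 'ba': c→6
  n6 'bac': a→7
  n7 'baca': a→8
  n8 'bacaa': ·  ←P1
  n9 'a': c→10
  n10 'ac': a→11
  n11 'aca': a→12
  n12 'acaa': ·  ←P2

BFS fail/out derivation:
  fail(1) 'b': from fail(0)=0 chase 'b': 0 ⇒ 0;  out=∅∪out(0)=∅
  fail(9) 'a': from fail(0)=0 chase 'a': 0 ⇒ 0;  out=∅∪out(0)=∅
  fail(2) 'bb': from fail(1)=0 chase 'b': 0 ⇒ 1;  out=∅∪out(1)=∅
  fail(5) 'ba': from fail(1)=0 chase 'a': 0 ⇒ 9;  out=∅∪out(9)=∅
  fail(10) 'ac': from fail(9)=0 chase 'c': 0 ⇒ 0;  out=∅∪out(0)=∅
  fail(3) 'bba': from fail(2)=1 chase 'a': 1 ⇒ 5;  out=∅∪out(5)=∅
  fail(6) 'bac': from fail(5)=9 chase 'c': 9 ⇒ 10;  out=∅∪out(10)=∅
  fail(11) 'aca': from fail(10)=0 chase 'a': 0 ⇒ 9;  out=∅∪out(9)=∅
  fail(4) 'bbac': from fail(3)=5 chase 'c': 5 ⇒ 6;  out={0}∪out(6)={0}
  fail(7) 'baca': from fail(6)=10 chase 'a': 10 ⇒ 11;  out=∅∪out(11)=∅
  fail(12) 'acaa': from fail(11)=9 chase 'a': 9→0 ⇒ 9;  out={2}∪out(9)={2}
  fail(8) 'bacaa': from fail(7)=11 chase 'a': 11 ⇒ 12;  out={1}∪out(12)={1,2}

Scan:
i=0 'a': node 0→9
i=1 'c': node 9→10
i=2 'a': node 10→11
i=3 'a': node 11→12  → match P2@[0:3]
i=4 'b': node 12→1 (fail-walked)
i=5 'a': node 1→5
i=6 'c': node 5→6
i=7 'a': node 6→7
i=8 'a': node 7→8  → match P1@[4:8],P2@[5:8]
i=9 'c': node 8→10 (fail-walked)
i=10 'b': node 10→1 (fail-walked)
i=11 'a': node 1→5
i=12 'c': node 5→6
i=13 'b': node 6→1 (fail-walked)
i=14 'c': node 1→0 (fail-walked)
i=15 'b': node 0→1
i=16 'a': node 1→5
i=17 'b': node 5→1 (fail-walked)
i=18 'b': node 1→2
i=19 'a': node 2→3
i=20 'c': node 3→4  → match P0@[17:20]
i=21 'b': node 4→1 (fail-walked)
i=22 'b': node 1→2
i=23 'a': node 2→3
i=24 'a': node 3→9 (fail-walked)
i=25 'c': node 9→10
i=26 'c': node 10→0 (fail-walked)
i=27 'b': node 0→1
i=28 'b': node 1→2
i=29 'a': node 2→3
i=30 'c': node 3→4  → match P0@[27:30]
i=31 'b': node 4→1 (fail-walked)
i=32 'a': node 1→5

Matches: [[3,2],[8,1],[8,2],[20,0],[30,0]]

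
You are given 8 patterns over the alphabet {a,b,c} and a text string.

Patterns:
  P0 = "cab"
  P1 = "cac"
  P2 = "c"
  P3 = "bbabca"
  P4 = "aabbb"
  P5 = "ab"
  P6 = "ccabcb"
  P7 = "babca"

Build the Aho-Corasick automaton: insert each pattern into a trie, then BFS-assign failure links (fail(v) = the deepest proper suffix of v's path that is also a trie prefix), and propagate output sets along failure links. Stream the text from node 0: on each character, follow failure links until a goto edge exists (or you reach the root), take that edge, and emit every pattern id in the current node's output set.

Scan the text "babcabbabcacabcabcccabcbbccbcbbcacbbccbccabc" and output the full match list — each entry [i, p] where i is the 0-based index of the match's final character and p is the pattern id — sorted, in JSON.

Build:
Trie (insert patterns):
  n0 'ε': a→11 b→5 c→1
  n1 'c': a→2 c→17  ←P2
  n2 'ca': b→3 c→4
  n3 'cab': ·  ←P0
  n4 'cac': ·  ←P1
  n5 'b': a→22 b→6
  n6 'bb': a→7
  n7 'bba': b→8
  n8 'bbab': c→9
  n9 'bbabc': a→10
  n10 'bbabca': ·  ←P3
  n11 'a': a→12 b→16
  n12 'aa': b→13
  n13 'aab': b→14
  n14 'aabb': b→15
  n15 'aabbb': ·  ←P4
  n16 'ab': ·  ←P5
  n17 'cc': a→18
  n18 'cca': b→19
  n19 'ccab': c→20
  n20 'ccabc': b→21
  n21 'ccabcb': ·  ←P6
  n22 'ba': b→23
  n23 'bab': c→24
  n24 'babc': a→25
  n25 'babca': ·  ←P7

Failure links (BFS by depth):
  fail(1) 'c': from fail(0)=0 chase 'c': 0 ⇒ 0;  out={2}∪out(0)={2}
  fail(5) 'b': from fail(0)=0 chase 'b': 0 ⇒ 0;  out=∅∪out(0)=∅
  fail(11) 'a': from fail(0)=0 chase 'a': 0 ⇒ 0;  out=∅∪out(0)=∅
  fail(2) 'ca': from fail(1)=0 chase 'a': 0 ⇒ 11;  out=∅∪out(11)=∅
  fail(6) 'bb': from fail(5)=0 chase 'b': 0 ⇒ 5;  out=∅∪out(5)=∅
  fail(12) 'aa': from fail(11)=0 chase 'a': 0 ⇒ 11;  out=∅∪out(11)=∅
  fail(16) 'ab': from fail(11)=0 chase 'b': 0 ⇒ 5;  out={5}∪out(5)={5}
  fail(17) 'cc': from fail(1)=0 chase 'c': 0 ⇒ 1;  out=∅∪out(1)={2}
  fail(22) 'ba': from fail(5)=0 chase 'a': 0 ⇒ 11;  out=∅∪out(11)=∅
  fail(3) 'cab': from fail(2)=11 chase 'b': 11 ⇒ 16;  out={0}∪out(16)={0,5}
  fail(4) 'cac': from fail(2)=11 chase 'c': 11→0 ⇒ 1;  out={1}∪out(1)={1,2}
  fail(7) 'bba': from fail(6)=5 chase 'a': 5 ⇒ 22;  out=∅∪out(22)=∅
  fail(13) 'aab': from fail(12)=11 chase 'b': 11 ⇒ 16;  out=∅∪out(16)={5}
  fail(18) 'cca': from fail(17)=1 chase 'a': 1 ⇒ 2;  out=∅∪out(2)=∅
  fail(23) 'bab': from fail(22)=11 chase 'b': 11 ⇒ 16;  out=∅∪out(16)={5}
  fail(8) 'bbab': from fail(7)=22 chase 'b': 22 ⇒ 23;  out=∅∪out(23)={5}
  fail(14) 'aabb': from fail(13)=16 chase 'b': 16→5 ⇒ 6;  out=∅∪out(6)=∅
  fail(19) 'ccab': from fail(18)=2 chase 'b': 2 ⇒ 3;  out=∅∪out(3)={0,5}
  fail(24) 'babc': from fail(23)=16 chase 'c': 16→5→0 ⇒ 1;  out=∅∪out(1)={2}
  fail(9) 'bbabc': from fail(8)=23 chase 'c': 23 ⇒ 24;  out=∅∪out(24)={2}
  fail(15) 'aabbb': from fail(14)=6 chase 'b': 6→5 ⇒ 6;  out={4}∪out(6)={4}
  fail(20) 'ccabc': from fail(19)=3 chase 'c': 3→16→5→0 ⇒ 1;  out=∅∪out(1)={2}
  fail(25) 'babca': from fail(24)=1 chase 'a': 1 ⇒ 2;  out={7}∪out(2)={7}
  fail(10) 'bbabca': from fail(9)=24 chase 'a': 24 ⇒ 25;  out={3}∪out(25)={3,7}
  fail(21) 'ccabcb': from fail(20)=1 chase 'b': 1→0 ⇒ 5;  out={6}∪out(5)={6}

Scan:
[0] read 'b'  n0⇒n5
[1] read 'a'  n5⇒n22
[2] read 'b'  n22⇒n23  emit P5@[1:2]
[3] read 'c'  n23⇒n24  emit P2@[3:3]
[4] read 'a'  n24⇒n25  emit P7@[0:4]
[5] read 'b'  n25⇒n3 ·f  emit P0@[3:5],P5@[4:5]
[6] read 'b'  n3⇒n6 ·f
[7] read 'a'  n6⇒n7
[8] read 'b'  n7⇒n8  emit P5@[7:8]
[9] read 'c'  n8⇒n9  emit P2@[9:9]
[10] read 'a'  n9⇒n10  emit P3@[5:10],P7@[6:10]
[11] read 'c'  n10⇒n4 ·f  emit P1@[9:11],P2@[11:11]
[12] read 'a'  n4⇒n2 ·f
[13] read 'b'  n2⇒n3  emit P0@[11:13],P5@[12:13]
[14] read 'c'  n3⇒n1 ·f  emit P2@[14:14]
[15] read 'a'  n1⇒n2
[16] read 'b'  n2⇒n3  emit P0@[14:16],P5@[15:16]
[17] read 'c'  n3⇒n1 ·f  emit P2@[17:17]
[18] read 'c'  n1⇒n17  emit P2@[18:18]
[19] read 'c'  n17⇒n17 ·f  emit P2@[19:19]
[20] read 'a'  n17⇒n18
[21] read 'b'  n18⇒n19  emit P0@[19:21],P5@[20:21]
[22] read 'c'  n19⇒n20  emit P2@[22:22]
[23] read 'b'  n20⇒n21  emit P6@[18:23]
[24] read 'b'  n21⇒n6 ·f
[25] read 'c'  n6⇒n1 ·f  emit P2@[25:25]
[26] read 'c'  n1⇒n17  emit P2@[26:26]
[27] read 'b'  n17⇒n5 ·f
[28] read 'c'  n5⇒n1 ·f  emit P2@[28:28]
[29] read 'b'  n1⇒n5 ·f
[30] read 'b'  n5⇒n6
[31] read 'c'  n6⇒n1 ·f  emit P2@[31:31]
[32] read 'a'  n1⇒n2
[33] read 'c'  n2⇒n4  emit P1@[31:33],P2@[33:33]
[34] read 'b'  n4⇒n5 ·f
[35] read 'b'  n5⇒n6
[36] read 'c'  n6⇒n1 ·f  emit P2@[36:36]
[37] read 'c'  n1⇒n17  emit P2@[37:37]
[38] read 'b'  n17⇒n5 ·f
[39] read 'c'  n5⇒n1 ·f  emit P2@[39:39]
[40] read 'c'  n1⇒n17  emit P2@[40:40]
[41] read 'a'  n17⇒n18
[42] read 'b'  n18⇒n19  emit P0@[40:42],P5@[41:42]
[43] read 'c'  n19⇒n20  emit P2@[43:43]

Matches: [[2,5],[3,2],[4,7],[5,0],[5,5],[8,5],[9,2],[10,3],[10,7],[11,1],[11,2],[13,0],[13,5],[14,2],[16,0],[16,5],[17,2],[18,2],[19,2],[21,0],[21,5],[22,2],[23,6],[25,2],[26,2],[28,2],[31,2],[33,1],[33,2],[36,2],[37,2],[39,2],[40,2],[42,0],[42,5],[43,2]]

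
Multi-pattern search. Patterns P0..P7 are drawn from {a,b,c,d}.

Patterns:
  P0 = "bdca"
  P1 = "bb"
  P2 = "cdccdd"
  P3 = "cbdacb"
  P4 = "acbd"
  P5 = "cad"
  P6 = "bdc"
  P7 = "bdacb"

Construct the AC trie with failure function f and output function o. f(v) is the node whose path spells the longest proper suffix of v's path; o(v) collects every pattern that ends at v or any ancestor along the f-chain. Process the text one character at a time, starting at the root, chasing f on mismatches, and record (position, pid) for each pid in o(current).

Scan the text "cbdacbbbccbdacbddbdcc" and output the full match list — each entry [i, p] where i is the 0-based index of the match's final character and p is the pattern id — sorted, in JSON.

Build:
Trie (insert patterns):
  n0 'ε': a→17 b→1 c→6
  n1 'b': b→5 d→2
  n2 'bd': a→23 c→3
  n3 'bdc': a→4  [P6 ends]
  n4 'bdca': ·  [P0 ends]
  n5 'bb': ·  [P1 ends]
  n6 'c': a→21 b→12 d→7
  n7 'cd': c→8
  n8 'cdc': c→9
  n9 'cdcc': d→10
  n10 'cdccd': d→11
  n11 'cdccdd': ·  [P2 ends]
  n12 'cb': d→13
  n13 'cbd': a→14
  n14 'cbda': c→15
  n15 'cbdac': b→16
  n16 'cbdacb': ·  [P3 ends]
  n17 'a': c→18
  n18 'ac': b→19
  n19 'acb': d→20
  n20 'acbd': ·  [P4 ends]
  n21 'ca': d→22
  n22 'cad': ·  [P5 ends]
  n23 'bda': c→24
  n24 'bdac': b→25
  n25 'bdacb': ·  [P7 ends]

BFS fail/out derivation:
  n1('b'): parent n0 fail=0; on 'b' 0 → fail=0;  out ∅∪∅=∅
  n6('c'): parent n0 fail=0; on 'c' 0 → fail=0;  out ∅∪∅=∅
  n17('a'): parent n0 fail=0; on 'a' 0 → fail=0;  out ∅∪∅=∅
  n2('bd'): parent n1 fail=0; on 'd' 0 → fail=0;  out ∅∪∅=∅
  n5('bb'): parent n1 fail=0; on 'b' 0 → fail=1;  out {1}∪∅={1}
  n7('cd'): parent n6 fail=0; on 'd' 0 → fail=0;  out ∅∪∅=∅
  n12('cb'): parent n6 fail=0; on 'b' 0 → fail=1;  out ∅∪∅=∅
  n18('ac'): parent n17 fail=0; on 'c' 0 → fail=6;  out ∅∪∅=∅
  n21('ca'): parent n6 fail=0; on 'a' 0 → fail=17;  out ∅∪∅=∅
  n3('bdc'): parent n2 fail=0; on 'c' 0 → fail=6;  out {6}∪∅={6}
  n8('cdc'): parent n7 fail=0; on 'c' 0 → fail=6;  out ∅∪∅=∅
  n13('cbd'): parent n12 fail=1; on 'd' 1 → fail=2;  out ∅∪∅=∅
  n19('acb'): parent n18 fail=6; on 'b' 6 → fail=12;  out ∅∪∅=∅
  n22('cad'): parent n21 fail=17; on 'd' 17→0 → fail=0;  out {5}∪∅={5}
  n23('bda'): parent n2 fail=0; on 'a' 0 → fail=17;  out ∅∪∅=∅
  n4('bdca'): parent n3 fail=6; on 'a' 6 → fail=21;  out {0}∪∅={0}
  n9('cdcc'): parent n8 fail=6; on 'c' 6→0 → fail=6;  out ∅∪∅=∅
  n14('cbda'): parent n13 fail=2; on 'a' 2 → fail=23;  out ∅∪∅=∅
  n20('acbd'): parent n19 fail=12; on 'd' 12 → fail=13;  out {4}∪∅={4}
  n24('bdac'): parent n23 fail=17; on 'c' 17 → fail=18;  out ∅∪∅=∅
  n10('cdccd'): parent n9 fail=6; on 'd' 6 → fail=7;  out ∅∪∅=∅
  n15('cbdac'): parent n14 fail=23; on 'c' 23 → fail=24;  out ∅∪∅=∅
  n25('bdacb'): parent n24 fail=18; on 'b' 18 → fail=19;  out {7}∪∅={7}
  n11('cdccdd'): parent n10 fail=7; on 'd' 7→0 → fail=0;  out {2}∪∅={2}
  n16('cbdacb'): parent n15 fail=24; on 'b' 24 → fail=25;  out {3}∪{7}={3,7}

Text stream:
i=0 'c': node 0→6
i=1 'b': node 6→12
i=2 'd': node 12→13
i=3 'a': node 13→14
i=4 'c': node 14→15
i=5 'b': node 15→16  emit P3@[0:5],P7@[1:5]
i=6 'b': node 16→5 (via fail)  emit P1@[5:6]
i=7 'b': node 5→5 (via fail)  emit P1@[6:7]
i=8 'c': node 5→6 (via fail)
i=9 'c': node 6→6 (via fail)
i=10 'b': node 6→12
i=11 'd': node 12→13
i=12 'a': node 13→14
i=13 'c': node 14→15
i=14 'b': node 15→16  emit P3@[9:14],P7@[10:14]
i=15 'd': node 16→20 (via fail)  emit P4@[12:15]
i=16 'd': node 20→0 (via fail)
i=17 'b': node 0→1
i=18 'd': node 1→2
i=19 'c': node 2→3  emit P6@[17:19]
i=20 'c': node 3→6 (via fail)

Matches: [[5,3],[5,7],[6,1],[7,1],[14,3],[14,7],[15,4],[19,6]]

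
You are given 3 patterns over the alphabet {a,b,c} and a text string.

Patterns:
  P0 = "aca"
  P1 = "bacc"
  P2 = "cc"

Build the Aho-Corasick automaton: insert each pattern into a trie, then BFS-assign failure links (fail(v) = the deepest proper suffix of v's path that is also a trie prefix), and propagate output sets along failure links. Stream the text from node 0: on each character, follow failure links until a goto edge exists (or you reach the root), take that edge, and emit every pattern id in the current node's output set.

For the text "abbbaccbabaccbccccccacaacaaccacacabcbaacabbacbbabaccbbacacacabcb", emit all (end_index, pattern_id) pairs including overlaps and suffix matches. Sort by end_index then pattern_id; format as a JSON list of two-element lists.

Construct AC machine:
Trie nodes:
  n0 'ε': a→1 b→4 c→8
  n1 'a': c→2
  n2 'ac': a→3
  n3 'aca': ·  [P0 ends]
  n4 'b': a→5
  n5 'ba': c→6
  n6 'bac': c→7
  n7 'bacc': ·  [P1 ends]
  n8 'c': c→9
  n9 'cc': ·  [P2 ends]

BFS fail/out derivation:
  fail(1) 'a': from fail(0)=0 chase 'a': 0 ⇒ 0;  out=∅∪out(0)=∅
  fail(4) 'b': from fail(0)=0 chase 'b': 0 ⇒ 0;  out=∅∪out(0)=∅
  fail(8) 'c': from fail(0)=0 chase 'c': 0 ⇒ 0;  out=∅∪out(0)=∅
  fail(2) 'ac': from fail(1)=0 chase 'c': 0 ⇒ 8;  out=∅∪out(8)=∅
  fail(5) 'ba': from fail(4)=0 chase 'a': 0 ⇒ 1;  out=∅∪out(1)=∅
  fail(9) 'cc': from fail(8)=0 chase 'c': 0 ⇒ 8;  out={2}∪out(8)={2}
  fail(3) 'aca': from fail(2)=8 chase 'a': 8→0 ⇒ 1;  out={0}∪out(1)={0}
  fail(6) 'bac': from fail(5)=1 chase 'c': 1 ⇒ 2;  out=∅∪out(2)=∅
  fail(7) 'bacc': from fail(6)=2 chase 'c': 2→8 ⇒ 9;  out={1}∪out(9)={1,2}

Scan:
[0] read 'a'  n0⇒n1
[1] read 'b'  n1⇒n4 ·f
[2] read 'b'  n4⇒n4 ·f
[3] read 'b'  n4⇒n4 ·f
[4] read 'a'  n4⇒n5
[5] read 'c'  n5⇒n6
[6] read 'c'  n6⇒n7  ** P1@[3:6],P2@[5:6]
[7] read 'b'  n7⇒n4 ·f
[8] read 'a'  n4⇒n5
[9] read 'b'  n5⇒n4 ·f
[10] read 'a'  n4⇒n5
[11] read 'c'  n5⇒n6
[12] read 'c'  n6⇒n7  ** P1@[9:12],P2@[11:12]
[13] read 'b'  n7⇒n4 ·f
[14] read 'c'  n4⇒n8 ·f
[15] read 'c'  n8⇒n9  ** P2@[14:15]
[16] read 'c'  n9⇒n9 ·f  ** P2@[15:16]
[17] read 'c'  n9⇒n9 ·f  ** P2@[16:17]
[18] read 'c'  n9⇒n9 ·f  ** P2@[17:18]
[19] read 'c'  n9⇒n9 ·f  ** P2@[18:19]
[20] read 'a'  n9⇒n1 ·f
[21] read 'c'  n1⇒n2
[22] read 'a'  n2⇒n3  ** P0@[20:22]
[23] read 'a'  n3⇒n1 ·f
[24] read 'c'  n1⇒n2
[25] read 'a'  n2⇒n3  ** P0@[23:25]
[26] read 'a'  n3⇒n1 ·f
[27] read 'c'  n1⇒n2
[28] read 'c'  n2⇒n9 ·f  ** P2@[27:28]
[29] read 'a'  n9⇒n1 ·f
[30] read 'c'  n1⇒n2
[31] read 'a'  n2⇒n3  ** P0@[29:31]
[32] read 'c'  n3⇒n2 ·f
[33] read 'a'  n2⇒n3  ** P0@[31:33]
[34] read 'b'  n3⇒n4 ·f
[35] read 'c'  n4⇒n8 ·f
[36] read 'b'  n8⇒n4 ·f
[37] read 'a'  n4⇒n5
[38] read 'a'  n5⇒n1 ·f
[39] read 'c'  n1⇒n2
[40] read 'a'  n2⇒n3  ** P0@[38:40]
[41] read 'b'  n3⇒n4 ·f
[42] read 'b'  n4⇒n4 ·f
[43] read 'a'  n4⇒n5
[44] read 'c'  n5⇒n6
[45] read 'b'  n6⇒n4 ·f
[46] read 'b'  n4⇒n4 ·f
[47] read 'a'  n4⇒n5
[48] read 'b'  n5⇒n4 ·f
[49] read 'a'  n4⇒n5
[50] read 'c'  n5⇒n6
[51] read 'c'  n6⇒n7  ** P1@[48:51],P2@[50:51]
[52] read 'b'  n7⇒n4 ·f
[53] read 'b'  n4⇒n4 ·f
[54] read 'a'  n4⇒n5
[55] read 'c'  n5⇒n6
[56] read 'a'  n6⇒n3 ·f  ** P0@[54:56]
[57] read 'c'  n3⇒n2 ·f
[58] read 'a'  n2⇒n3  ** P0@[56:58]
[59] read 'c'  n3⇒n2 ·f
[60] read 'a'  n2⇒n3  ** P0@[58:60]
[61] read 'b'  n3⇒n4 ·f
[62] read 'c'  n4⇒n8 ·f
[63] read 'b'  n8⇒n4 ·f

All matches (sorted): [[6,1],[6,2],[12,1],[12,2],[15,2],[16,2],[17,2],[18,2],[19,2],[22,0],[25,0],[28,2],[31,0],[33,0],[40,0],[51,1],[51,2],[56,0],[58,0],[60,0]]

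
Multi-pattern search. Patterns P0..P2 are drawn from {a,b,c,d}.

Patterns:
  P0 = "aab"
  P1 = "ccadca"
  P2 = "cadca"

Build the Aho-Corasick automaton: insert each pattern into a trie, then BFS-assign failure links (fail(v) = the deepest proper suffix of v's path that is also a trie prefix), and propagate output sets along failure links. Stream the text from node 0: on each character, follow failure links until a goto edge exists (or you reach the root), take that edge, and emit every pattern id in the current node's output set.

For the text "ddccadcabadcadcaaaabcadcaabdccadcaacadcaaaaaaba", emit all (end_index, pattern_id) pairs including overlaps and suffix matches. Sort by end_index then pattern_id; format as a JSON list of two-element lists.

Build automaton:
Trie (insert patterns):
  0='ε' goto a→1 c→4
  1='a' goto a→2
  2='aa' goto b→3
  3='aab' goto ·  [P0 ends]
  4='c' goto a→10 c→5
  5='cc' goto a→6
  6='cca' goto d→7
  7='ccad' goto c→8
  8='ccadc' goto a→9
  9='ccadca' goto ·  [P1 ends]
  10='ca' goto d→11
  11='cad' goto c→12
  12='cadc' goto a→13
  13='cadca' goto ·  [P2 ends]

Failure links (BFS by depth):
  n1('a'): parent n0 fail=0; on 'a' 0 → fail=0;  out ∅∪∅=∅
  n4('c'): parent n0 fail=0; on 'c' 0 → fail=0;  out ∅∪∅=∅
  n2('aa'): parent n1 fail=0; on 'a' 0 → fail=1;  out ∅∪∅=∅
  n5('cc'): parent n4 fail=0; on 'c' 0 → fail=4;  out ∅∪∅=∅
  n10('ca'): parent n4 fail=0; on 'a' 0 → fail=1;  out ∅∪∅=∅
  n3('aab'): parent n2 fail=1; on 'b' 1→0 → fail=0;  out {0}∪∅={0}
  n6('cca'): parent n5 fail=4; on 'a' 4 → fail=10;  out ∅∪∅=∅
  n11('cad'): parent n10 fail=1; on 'd' 1→0 → fail=0;  out ∅∪∅=∅
  n7('ccad'): parent n6 fail=10; on 'd' 10 → fail=11;  out ∅∪∅=∅
  n12('cadc'): parent n11 fail=0; on 'c' 0 → fail=4;  out ∅∪∅=∅
  n8('ccadc'): parent n7 fail=11; on 'c' 11 → fail=12;  out ∅∪∅=∅
  n13('cadca'): parent n12 fail=4; on 'a' 4 → fail=10;  out {2}∪∅={2}
  n9('ccadca'): parent n8 fail=12; on 'a' 12 → fail=13;  out {1}∪{2}={1,2}

Scan:
[0] read 'd'  n0⇒n0
[1] read 'd'  n0⇒n0
[2] read 'c'  n0⇒n4
[3] read 'c'  n4⇒n5
[4] read 'a'  n5⇒n6
[5] read 'd'  n6⇒n7
[6] read 'c'  n7⇒n8
[7] read 'a'  n8⇒n9  emit P1@[2:7],P2@[3:7]
[8] read 'b'  n9⇒n0 (via fail)
[9] read 'a'  n0⇒n1
[10] read 'd'  n1⇒n0 (via fail)
[11] read 'c'  n0⇒n4
[12] read 'a'  n4⇒n10
[13] read 'd'  n10⇒n11
[14] read 'c'  n11⇒n12
[15] read 'a'  n12⇒n13  emit P2@[11:15]
[16] read 'a'  n13⇒n2 (via fail)
[17] read 'a'  n2⇒n2 (via fail)
[18] read 'a'  n2⇒n2 (via fail)
[19] read 'b'  n2⇒n3  emit P0@[17:19]
[20] read 'c'  n3⇒n4 (via fail)
[21] read 'a'  n4⇒n10
[22] read 'd'  n10⇒n11
[23] read 'c'  n11⇒n12
[24] read 'a'  n12⇒n13  emit P2@[20:24]
[25] read 'a'  n13⇒n2 (via fail)
[26] read 'b'  n2⇒n3  emit P0@[24:26]
[27] read 'd'  n3⇒n0 (via fail)
[28] read 'c'  n0⇒n4
[29] read 'c'  n4⇒n5
[30] read 'a'  n5⇒n6
[31] read 'd'  n6⇒n7
[32] read 'c'  n7⇒n8
[33] read 'a'  n8⇒n9  emit P1@[28:33],P2@[29:33]
[34] read 'a'  n9⇒n2 (via fail)
[35] read 'c'  n2⇒n4 (via fail)
[36] read 'a'  n4⇒n10
[37] read 'd'  n10⇒n11
[38] read 'c'  n11⇒n12
[39] read 'a'  n12⇒n13  emit P2@[35:39]
[40] read 'a'  n13⇒n2 (via fail)
[41] read 'a'  n2⇒n2 (via fail)
[42] read 'a'  n2⇒n2 (via fail)
[43] read 'a'  n2⇒n2 (via fail)
[44] read 'a'  n2⇒n2 (via fail)
[45] read 'b'  n2⇒n3  emit P0@[43:45]
[46] read 'a'  n3⇒n1 (via fail)

Matches: [[7,1],[7,2],[15,2],[19,0],[24,2],[26,0],[33,1],[33,2],[39,2],[45,0]]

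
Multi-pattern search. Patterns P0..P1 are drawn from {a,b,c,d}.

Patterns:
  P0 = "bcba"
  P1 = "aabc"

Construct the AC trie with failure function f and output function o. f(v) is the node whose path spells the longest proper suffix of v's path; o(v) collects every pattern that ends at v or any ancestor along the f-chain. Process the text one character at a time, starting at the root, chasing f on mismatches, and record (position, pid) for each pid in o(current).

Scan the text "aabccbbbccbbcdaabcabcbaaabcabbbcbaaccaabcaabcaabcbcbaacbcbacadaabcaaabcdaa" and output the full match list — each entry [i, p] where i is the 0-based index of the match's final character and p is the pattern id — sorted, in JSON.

Construct AC machine:
Trie nodes:
  0='ε' goto a→5 b→1
  1='b' goto c→2
  2='bc' goto b→3
  3='bcb' goto a→4
  4='bcba' goto ·  ←P0
  5='a' goto a→6
  6='aa' goto b→7
  7='aab' goto c→8
  8='aabc' goto ·  ←P1

Failure links (BFS by depth):
  fail(1) 'b': from fail(0)=0 chase 'b': 0 ⇒ 0;  out=∅∪out(0)=∅
  fail(5) 'a': from fail(0)=0 chase 'a': 0 ⇒ 0;  out=∅∪out(0)=∅
  fail(2) 'bc': from fail(1)=0 chase 'c': 0 ⇒ 0;  out=∅∪out(0)=∅
  fail(6) 'aa': from fail(5)=0 chase 'a': 0 ⇒ 5;  out=∅∪out(5)=∅
  fail(3) 'bcb': from fail(2)=0 chase 'b': 0 ⇒ 1;  out=∅∪out(1)=∅
  fail(7) 'aab': from fail(6)=5 chase 'b': 5→0 ⇒ 1;  out=∅∪out(1)=∅
  fail(4) 'bcba': from fail(3)=1 chase 'a': 1→0 ⇒ 5;  out={0}∪out(5)={0}
  fail(8) 'aabc': from fail(7)=1 chase 'c': 1 ⇒ 2;  out={1}∪out(2)={1}

Scan:
pos 0 'a': at 5
pos 1 'a': at 6
pos 2 'b': at 7
pos 3 'c': at 8  emit P1@[0:3]
pos 4 'c': at 0 ·f
pos 5 'b': at 1
pos 6 'b': at 1 ·f
pos 7 'b': at 1 ·f
pos 8 'c': at 2
pos 9 'c': at 0 ·f
pos 10 'b': at 1
pos 11 'b': at 1 ·f
pos 12 'c': at 2
pos 13 'd': at 0 ·f
pos 14 'a': at 5
pos 15 'a': at 6
pos 16 'b': at 7
pos 17 'c': at 8  emit P1@[14:17]
pos 18 'a': at 5 ·f
pos 19 'b': at 1 ·f
pos 20 'c': at 2
pos 21 'b': at 3
pos 22 'a': at 4  emit P0@[19:22]
pos 23 'a': at 6 ·f
pos 24 'a': at 6 ·f
pos 25 'b': at 7
pos 26 'c': at 8  emit P1@[23:26]
pos 27 'a': at 5 ·f
pos 28 'b': at 1 ·f
pos 29 'b': at 1 ·f
pos 30 'b': at 1 ·f
pos 31 'c': at 2
pos 32 'b': at 3
pos 33 'a': at 4  emit P0@[30:33]
pos 34 'a': at 6 ·f
pos 35 'c': at 0 ·f
pos 36 'c': at 0
pos 37 'a': at 5
pos 38 'a': at 6
pos 39 'b': at 7
pos 40 'c': at 8  emit P1@[37:40]
pos 41 'a': at 5 ·f
pos 42 'a': at 6
pos 43 'b': at 7
pos 44 'c': at 8  emit P1@[41:44]
pos 45 'a': at 5 ·f
pos 46 'a': at 6
pos 47 'b': at 7
pos 48 'c': at 8  emit P1@[45:48]
pos 49 'b': at 3 ·f
pos 50 'c': at 2 ·f
pos 51 'b': at 3
pos 52 'a': at 4  emit P0@[49:52]
pos 53 'a': at 6 ·f
pos 54 'c': at 0 ·f
pos 55 'b': at 1
pos 56 'c': at 2
pos 57 'b': at 3
pos 58 'a': at 4  emit P0@[55:58]
pos 59 'c': at 0 ·f
pos 60 'a': at 5
pos 61 'd': at 0 ·f
pos 62 'a': at 5
pos 63 'a': at 6
pos 64 'b': at 7
pos 65 'c': at 8  emit P1@[62:65]
pos 66 'a': at 5 ·f
pos 67 'a': at 6
pos 68 'a': at 6 ·f
pos 69 'b': at 7
pos 70 'c': at 8  emit P1@[67:70]
pos 71 'd': at 0 ·f
pos 72 'a': at 5
pos 73 'a': at 6

Matches: [[3,1],[17,1],[22,0],[26,1],[33,0],[40,1],[44,1],[48,1],[52,0],[58,0],[65,1],[70,1]]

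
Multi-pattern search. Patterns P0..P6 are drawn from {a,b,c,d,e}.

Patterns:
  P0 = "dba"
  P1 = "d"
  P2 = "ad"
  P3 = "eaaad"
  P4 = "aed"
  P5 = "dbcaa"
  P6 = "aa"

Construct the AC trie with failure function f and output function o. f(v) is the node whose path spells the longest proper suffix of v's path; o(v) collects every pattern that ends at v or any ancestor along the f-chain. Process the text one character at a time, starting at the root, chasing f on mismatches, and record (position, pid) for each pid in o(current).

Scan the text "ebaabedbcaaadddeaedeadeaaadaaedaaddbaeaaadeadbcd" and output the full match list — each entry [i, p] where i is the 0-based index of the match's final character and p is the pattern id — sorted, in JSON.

Build:
Trie nodes:
  n0 'ε': a→4 d→1 e→6
  n1 'd': b→2  ←P1
  n2 'db': a→3 c→13
  n3 'dba': ·  ←P0
  n4 'a': a→16 d→5 e→11
  n5 'ad': ·  ←P2
  n6 'e': a→7
  n7 'ea': a→8
  n8 'eaa': a→9
  n9 'eaaa': d→10
  n10 'eaaad': ·  ←P3
  n11 'ae': d→12
  n12 'aed': ·  ←P4
  n13 'dbc': a→14
  n14 'dbca': a→15
  n15 'dbcaa': ·  ←P5
  n16 'aa': ·  ←P6

Failure links (BFS by depth):
  n1('d'): parent n0 fail=0; on 'd' 0 → fail=0;  out {1}∪∅={1}
  n4('a'): parent n0 fail=0; on 'a' 0 → fail=0;  out ∅∪∅=∅
  n6('e'): parent n0 fail=0; on 'e' 0 → fail=0;  out ∅∪∅=∅
  n2('db'): parent n1 fail=0; on 'b' 0 → fail=0;  out ∅∪∅=∅
  n5('ad'): parent n4 fail=0; on 'd' 0 → fail=1;  out {2}∪{1}={1,2}
  n7('ea'): parent n6 fail=0; on 'a' 0 → fail=4;  out ∅∪∅=∅
  n11('ae'): parent n4 fail=0; on 'e' 0 → fail=6;  out ∅∪∅=∅
  n16('aa'): parent n4 fail=0; on 'a' 0 → fail=4;  out {6}∪∅={6}
  n3('dba'): parent n2 fail=0; on 'a' 0 → fail=4;  out {0}∪∅={0}
  n8('eaa'): parent n7 fail=4; on 'a' 4 → fail=16;  out ∅∪{6}={6}
  n12('aed'): parent n11 fail=6; on 'd' 6→0 → fail=1;  out {4}∪{1}={1,4}
  n13('dbc'): parent n2 fail=0; on 'c' 0 → fail=0;  out ∅∪∅=∅
  n9('eaaa'): parent n8 fail=16; on 'a' 16→4 → fail=16;  out ∅∪{6}={6}
  n14('dbca'): parent n13 fail=0; on 'a' 0 → fail=4;  out ∅∪∅=∅
  n10('eaaad'): parent n9 fail=16; on 'd' 16→4 → fail=5;  out {3}∪{1,2}={1,2,3}
  n15('dbcaa'): parent n14 fail=4; on 'a' 4 → fail=16;  out {5}∪{6}={5,6}

Text stream:
pos 0 'e': at 6
pos 1 'b': at 0 (via fail)
pos 2 'a': at 4
pos 3 'a': at 16  → match P6@[2:3]
pos 4 'b': at 0 (via fail)
pos 5 'e': at 6
pos 6 'd': at 1 (via fail)  → match P1@[6:6]
pos 7 'b': at 2
pos 8 'c': at 13
pos 9 'a': at 14
pos 10 'a': at 15  → match P5@[6:10],P6@[9:10]
pos 11 'a': at 16 (via fail)  → match P6@[10:11]
pos 12 'd': at 5 (via fail)  → match P1@[12:12],P2@[11:12]
pos 13 'd': at 1 (via fail)  → match P1@[13:13]
pos 14 'd': at 1 (via fail)  → match P1@[14:14]
pos 15 'e': at 6 (via fail)
pos 16 'a': at 7
pos 17 'e': at 11 (via fail)
pos 18 'd': at 12  → match P1@[18:18],P4@[16:18]
pos 19 'e': at 6 (via fail)
pos 20 'a': at 7
pos 21 'd': at 5 (via fail)  → match P1@[21:21],P2@[20:21]
pos 22 'e': at 6 (via fail)
pos 23 'a': at 7
pos 24 'a': at 8  → match P6@[23:24]
pos 25 'a': at 9  → match P6@[24:25]
pos 26 'd': at 10  → match P1@[26:26],P2@[25:26],P3@[22:26]
pos 27 'a': at 4 (via fail)
pos 28 'a': at 16  → match P6@[27:28]
pos 29 'e': at 11 (via fail)
pos 30 'd': at 12  → match P1@[30:30],P4@[28:30]
pos 31 'a': at 4 (via fail)
pos 32 'a': at 16  → match P6@[31:32]
pos 33 'd': at 5 (via fail)  → match P1@[33:33],P2@[32:33]
pos 34 'd': at 1 (via fail)  → match P1@[34:34]
pos 35 'b': at 2
pos 36 'a': at 3  → match P0@[34:36]
pos 37 'e': at 11 (via fail)
pos 38 'a': at 7 (via fail)
pos 39 'a': at 8  → match P6@[38:39]
pos 40 'a': at 9  → match P6@[39:40]
pos 41 'd': at 10  → match P1@[41:41],P2@[40:41],P3@[37:41]
pos 42 'e': at 6 (via fail)
pos 43 'a': at 7
pos 44 'd': at 5 (via fail)  → match P1@[44:44],P2@[43:44]
pos 45 'b': at 2 (via fail)
pos 46 'c': at 13
pos 47 'd': at 1 (via fail)  → match P1@[47:47]

All matches (sorted): [[3,6],[6,1],[10,5],[10,6],[11,6],[12,1],[12,2],[13,1],[14,1],[18,1],[18,4],[21,1],[21,2],[24,6],[25,6],[26,1],[26,2],[26,3],[28,6],[30,1],[30,4],[32,6],[33,1],[33,2],[34,1],[36,0],[39,6],[40,6],[41,1],[41,2],[41,3],[44,1],[44,2],[47,1]]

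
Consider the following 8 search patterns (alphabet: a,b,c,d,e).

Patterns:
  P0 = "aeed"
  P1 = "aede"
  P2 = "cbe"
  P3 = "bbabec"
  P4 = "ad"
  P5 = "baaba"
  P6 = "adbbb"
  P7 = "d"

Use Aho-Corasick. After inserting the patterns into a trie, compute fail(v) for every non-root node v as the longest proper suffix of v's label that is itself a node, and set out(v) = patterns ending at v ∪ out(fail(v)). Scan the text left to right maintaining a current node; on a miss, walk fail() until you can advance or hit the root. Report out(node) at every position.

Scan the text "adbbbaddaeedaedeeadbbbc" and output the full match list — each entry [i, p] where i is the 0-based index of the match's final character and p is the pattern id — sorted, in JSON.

Construct AC machine:
Trie (insert patterns):
  0='ε' goto a→1 b→10 c→7 d→24
  1='a' goto d→16 e→2
  2='ae' goto d→5 e→3
  3='aee' goto d→4
  4='aeed' goto ·  [P0 ends]
  5='aed' goto e→6
  6='aede' goto ·  [P1 ends]
  7='c' goto b→8
  8='cb' goto e→9
  9='cbe' goto ·  [P2 ends]
  10='b' goto a→17 b→11
  11='bb' goto a→12
  12='bba' goto b→13
  13='bbab' goto e→14
  14='bbabe' goto c→15
  15='bbabec' goto ·  [P3 ends]
  16='ad' goto b→21  [P4 ends]
  17='ba' goto a→18
  18='baa' goto b→19
  19='baab' goto a→20
  20='baaba' goto ·  [P5 ends]
  21='adb' goto b→22
  22='adbb' goto b→23
  23='adbbb' goto ·  [P6 ends]
  24='d' goto ·  [P7 ends]

BFS fail/out derivation:
  fail(1) 'a': from fail(0)=0 chase 'a': 0 ⇒ 0;  out=∅∪out(0)=∅
  fail(7) 'c': from fail(0)=0 chase 'c': 0 ⇒ 0;  out=∅∪out(0)=∅
  fail(10) 'b': from fail(0)=0 chase 'b': 0 ⇒ 0;  out=∅∪out(0)=∅
  fail(24) 'd': from fail(0)=0 chase 'd': 0 ⇒ 0;  out={7}∪out(0)={7}
  fail(2) 'ae': from fail(1)=0 chase 'e': 0 ⇒ 0;  out=∅∪out(0)=∅
  fail(8) 'cb': from fail(7)=0 chase 'b': 0 ⇒ 10;  out=∅∪out(10)=∅
  fail(11) 'bb': from fail(10)=0 chase 'b': 0 ⇒ 10;  out=∅∪out(10)=∅
  fail(16) 'ad': from fail(1)=0 chase 'd': 0 ⇒ 24;  out={4}∪out(24)={4,7}
  fail(17) 'ba': from fail(10)=0 chase 'a': 0 ⇒ 1;  out=∅∪out(1)=∅
  fail(3) 'aee': from fail(2)=0 chase 'e': 0 ⇒ 0;  out=∅∪out(0)=∅
  fail(5) 'aed': from fail(2)=0 chase 'd': 0 ⇒ 24;  out=∅∪out(24)={7}
  fail(9) 'cbe': from fail(8)=10 chase 'e': 10→0 ⇒ 0;  out={2}∪out(0)={2}
  fail(12) 'bba': from fail(11)=10 chase 'a': 10 ⇒ 17;  out=∅∪out(17)=∅
  fail(18) 'baa': from fail(17)=1 chase 'a': 1→0 ⇒ 1;  out=∅∪out(1)=∅
  fail(21) 'adb': from fail(16)=24 chase 'b': 24→0 ⇒ 10;  out=∅∪out(10)=∅
  fail(4) 'aeed': from fail(3)=0 chase 'd': 0 ⇒ 24;  out={0}∪out(24)={0,7}
  fail(6) 'aede': from fail(5)=24 chase 'e': 24→0 ⇒ 0;  out={1}∪out(0)={1}
  fail(13) 'bbab': from fail(12)=17 chase 'b': 17→1→0 ⇒ 10;  out=∅∪out(10)=∅
  fail(19) 'baab': from fail(18)=1 chase 'b': 1→0 ⇒ 10;  out=∅∪out(10)=∅
  fail(22) 'adbb': from fail(21)=10 chase 'b': 10 ⇒ 11;  out=∅∪out(11)=∅
  fail(14) 'bbabe': from fail(13)=10 chase 'e': 10→0 ⇒ 0;  out=∅∪out(0)=∅
  fail(20) 'baaba': from fail(19)=10 chase 'a': 10 ⇒ 17;  out={5}∪out(17)={5}
  fail(23) 'adbbb': from fail(22)=11 chase 'b': 11→10 ⇒ 11;  out={6}∪out(11)={6}
  fail(15) 'bbabec': from fail(14)=0 chase 'c': 0 ⇒ 7;  out={3}∪out(7)={3}

Run:
i=0 'a': node 0→1
i=1 'd': node 1→16  ** P4@[0:1],P7@[1:1]
i=2 'b': node 16→21
i=3 'b': node 21→22
i=4 'b': node 22→23  ** P6@[0:4]
i=5 'a': node 23→12 (fail-walked)
i=6 'd': node 12→16 (fail-walked)  ** P4@[5:6],P7@[6:6]
i=7 'd': node 16→24 (fail-walked)  ** P7@[7:7]
i=8 'a': node 24→1 (fail-walked)
i=9 'e': node 1→2
i=10 'e': node 2→3
i=11 'd': node 3→4  ** P0@[8:11],P7@[11:11]
i=12 'a': node 4→1 (fail-walked)
i=13 'e': node 1→2
i=14 'd': node 2→5  ** P7@[14:14]
i=15 'e': node 5→6  ** P1@[12:15]
i=16 'e': node 6→0 (fail-walked)
i=17 'a': node 0→1
i=18 'd': node 1→16  ** P4@[17:18],P7@[18:18]
i=19 'b': node 16→21
i=20 'b': node 21→22
i=21 'b': node 22→23  ** P6@[17:21]
i=22 'c': node 23→7 (fail-walked)

All matches (sorted): [[1,4],[1,7],[4,6],[6,4],[6,7],[7,7],[11,0],[11,7],[14,7],[15,1],[18,4],[18,7],[21,6]]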